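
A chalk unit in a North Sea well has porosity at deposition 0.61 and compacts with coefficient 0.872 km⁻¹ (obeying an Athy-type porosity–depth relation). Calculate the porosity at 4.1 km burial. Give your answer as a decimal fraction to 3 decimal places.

phi = phi₀·exp(−k·Z) = 0.61 × exp(−0.872 × 4.1) = 0.61 × exp(−3.575)
  = 0.61 × 0.0280 = 0.0171

0.017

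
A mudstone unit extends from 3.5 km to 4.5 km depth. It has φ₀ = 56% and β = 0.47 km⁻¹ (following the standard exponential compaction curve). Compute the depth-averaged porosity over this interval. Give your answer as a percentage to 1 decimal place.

8.6%

⟨φ⟩ = (1/(d₂−d₁)) ∫ φ₀ e^(−βd) dd = φ₀·(e^(−β·d₁) − e^(−β·d₂)) / (β·(d₂−d₁))
e^(−0.47×3.5) = 0.1930; e^(−0.47×4.5) = 0.1206
⟨φ⟩ = 0.56 × (0.1930 − 0.1206) / (0.47 × 1) = 0.56 × 0.1540 = 0.0862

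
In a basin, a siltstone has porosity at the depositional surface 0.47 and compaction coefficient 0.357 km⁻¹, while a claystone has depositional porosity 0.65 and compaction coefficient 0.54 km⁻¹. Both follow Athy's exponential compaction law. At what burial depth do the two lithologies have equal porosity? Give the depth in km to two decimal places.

1.77 km

Set n₀ₐ e^(−cₐz) = n₀ᵦ e^(−cᵦz) ⇒ ln(n₀ₐ/n₀ᵦ) = (cₐ − cᵦ)·z
z = ln(0.47/0.65) / (0.357 − 0.54) = -0.3242 / -0.183 = 1.772 km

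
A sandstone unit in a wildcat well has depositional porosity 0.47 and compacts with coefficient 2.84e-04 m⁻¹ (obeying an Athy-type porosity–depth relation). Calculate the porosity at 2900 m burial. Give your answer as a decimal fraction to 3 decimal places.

Working in km (1 km = 1000 m; c in km⁻¹ = c in m⁻¹ × 1000):
φ = φ₀·exp(−c·Z) = 0.47 × exp(−0.284 × 2.9) = 0.47 × exp(−0.8236)
  = 0.47 × 0.4388 = 0.2063

0.206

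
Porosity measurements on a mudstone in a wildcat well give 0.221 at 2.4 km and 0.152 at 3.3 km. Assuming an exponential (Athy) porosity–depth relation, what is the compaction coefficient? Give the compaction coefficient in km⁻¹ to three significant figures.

0.416 km⁻¹

Athy: φ(d) = φ₀ e^(−βd) ⇒ φ₁/φ₂ = e^{β(d₂−d₁)} ⇒ β = ln(φ₁/φ₂)/(d₂−d₁)
β = ln(0.221/0.152) / (3.3 − 2.4) = ln(1.454) / 0.9 = 0.3743 / 0.9 = 0.4159 km⁻¹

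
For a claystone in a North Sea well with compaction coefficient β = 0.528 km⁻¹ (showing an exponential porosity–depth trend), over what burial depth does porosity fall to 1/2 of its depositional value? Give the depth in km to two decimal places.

n/n₀ = 1/2 ⇒ exp(−β·Z) = 1/2 ⇒ Z = ln(2) / β
Z = 0.6931 / 0.528 = 1.313 km

1.31 km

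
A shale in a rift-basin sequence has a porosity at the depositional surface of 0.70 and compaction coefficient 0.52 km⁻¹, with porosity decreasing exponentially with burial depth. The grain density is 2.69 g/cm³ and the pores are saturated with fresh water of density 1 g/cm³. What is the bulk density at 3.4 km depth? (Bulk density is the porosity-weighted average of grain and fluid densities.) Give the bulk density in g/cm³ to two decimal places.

Porosity at depth: phi = 0.7·exp(−0.52×3.4) = 0.7×0.1707 = 0.1195
Bulk density: ρ_b = (1−phi)ρ_g + phi·ρ_f = 0.8805×2.69 + 0.1195×1
       = 2.369 + 0.119 = 2.488 g/cm³

2.49 g/cm³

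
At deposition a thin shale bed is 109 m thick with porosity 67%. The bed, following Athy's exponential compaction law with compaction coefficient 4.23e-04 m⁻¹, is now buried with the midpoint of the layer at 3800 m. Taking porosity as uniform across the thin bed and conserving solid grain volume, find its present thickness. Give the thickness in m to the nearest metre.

Working in km (1 km = 1000 m; c in km⁻¹ = c in m⁻¹ × 1000):
Porosity at 3.8 km: φ = 0.67·exp(−0.423×3.8) = 0.1343
Solid-volume conservation: h(1−φ) = h₀(1−φ₀) ⇒ h = h₀·(1−φ₀)/(1−φ)
h = 0.109 × (1 − 0.67)/(1 − 0.1343) = 0.109 × 0.3812 = 0.0415 km

42 m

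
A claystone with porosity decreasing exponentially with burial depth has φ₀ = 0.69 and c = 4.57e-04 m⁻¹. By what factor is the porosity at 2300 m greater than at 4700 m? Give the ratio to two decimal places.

Working in km (1 km = 1000 m; c in km⁻¹ = c in m⁻¹ × 1000):
φ(Z₁)/φ(Z₂) = e^(−c·Z₁)/e^(−c·Z₂) = e^{c(Z₂−Z₁)}
= exp(0.457 × 2.4) = exp(1.097) = 2.9946

2.99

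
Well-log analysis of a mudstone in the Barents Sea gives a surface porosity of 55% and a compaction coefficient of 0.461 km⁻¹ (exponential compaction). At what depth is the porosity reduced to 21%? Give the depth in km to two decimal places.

Invert Athy's law: d = ln(φ₀/φ) / β
d = ln(0.55/0.21) / 0.461 = ln(2.619) / 0.461 = 0.9628 / 0.461 = 2.089 km

2.09 km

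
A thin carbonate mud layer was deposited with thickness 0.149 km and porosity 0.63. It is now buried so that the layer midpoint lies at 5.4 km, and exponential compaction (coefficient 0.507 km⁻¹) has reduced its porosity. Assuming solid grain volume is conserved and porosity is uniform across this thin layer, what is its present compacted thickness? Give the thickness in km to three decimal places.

Porosity at 5.4 km: n = 0.63·exp(−0.507×5.4) = 0.0408
Solid-volume conservation: h(1−n) = h₀(1−n₀) ⇒ h = h₀·(1−n₀)/(1−n)
h = 0.149 × (1 − 0.63)/(1 − 0.0408) = 0.149 × 0.3857 = 0.0575 km

0.057 km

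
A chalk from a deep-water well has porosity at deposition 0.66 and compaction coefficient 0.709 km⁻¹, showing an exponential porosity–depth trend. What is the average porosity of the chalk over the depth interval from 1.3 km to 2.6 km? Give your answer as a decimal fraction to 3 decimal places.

0.172

⟨n⟩ = (1/(d₂−d₁)) ∫ n₀ e^(−kd) dd = n₀·(e^(−k·d₁) − e^(−k·d₂)) / (k·(d₂−d₁))
e^(−0.709×1.3) = 0.3978; e^(−0.709×2.6) = 0.1583
⟨n⟩ = 0.66 × (0.3978 − 0.1583) / (0.709 × 1.3) = 0.66 × 0.2599 = 0.1715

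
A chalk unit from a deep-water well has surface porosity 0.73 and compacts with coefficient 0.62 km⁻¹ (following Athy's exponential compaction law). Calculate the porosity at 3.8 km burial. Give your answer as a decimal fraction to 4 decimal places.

phi = phi₀·exp(−β·d) = 0.73 × exp(−0.62 × 3.8) = 0.73 × exp(−2.356)
  = 0.73 × 0.0948 = 0.0692

0.0692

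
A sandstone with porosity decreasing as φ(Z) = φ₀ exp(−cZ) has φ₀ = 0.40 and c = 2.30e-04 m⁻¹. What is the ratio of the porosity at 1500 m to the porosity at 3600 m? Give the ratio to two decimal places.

1.62

Working in km (1 km = 1000 m; c in km⁻¹ = c in m⁻¹ × 1000):
φ(Z₁)/φ(Z₂) = e^(−c·Z₁)/e^(−c·Z₂) = e^{c(Z₂−Z₁)}
= exp(0.23 × 2.1) = exp(0.483) = 1.6209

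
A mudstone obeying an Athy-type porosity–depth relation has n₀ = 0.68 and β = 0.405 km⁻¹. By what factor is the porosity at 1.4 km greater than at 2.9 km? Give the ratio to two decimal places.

1.84

n(Z₁)/n(Z₂) = e^(−β·Z₁)/e^(−β·Z₂) = e^{β(Z₂−Z₁)}
= exp(0.405 × 1.5) = exp(0.6075) = 1.8358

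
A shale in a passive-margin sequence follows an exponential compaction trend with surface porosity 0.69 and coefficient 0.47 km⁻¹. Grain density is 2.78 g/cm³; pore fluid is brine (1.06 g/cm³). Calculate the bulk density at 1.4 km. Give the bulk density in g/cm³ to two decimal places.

Porosity at depth: phi = 0.69·exp(−0.47×1.4) = 0.69×0.5179 = 0.3573
Bulk density: ρ_b = (1−phi)ρ_g + phi·ρ_f = 0.6427×2.78 + 0.3573×1.06
       = 1.787 + 0.379 = 2.165 g/cm³

2.17 g/cm³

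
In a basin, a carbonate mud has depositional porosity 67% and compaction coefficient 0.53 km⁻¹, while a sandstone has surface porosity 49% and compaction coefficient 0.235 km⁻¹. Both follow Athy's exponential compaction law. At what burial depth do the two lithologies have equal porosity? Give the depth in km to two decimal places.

Set n₀ₐ e^(−kₐz) = n₀ᵦ e^(−kᵦz) ⇒ ln(n₀ₐ/n₀ᵦ) = (kₐ − kᵦ)·z
z = ln(0.67/0.49) / (0.53 − 0.235) = 0.3129 / 0.295 = 1.061 km

1.06 km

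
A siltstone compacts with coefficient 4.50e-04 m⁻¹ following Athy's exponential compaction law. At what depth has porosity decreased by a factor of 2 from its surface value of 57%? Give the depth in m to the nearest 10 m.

Working in km (1 km = 1000 m; c in km⁻¹ = c in m⁻¹ × 1000):
φ/φ₀ = 1/2 ⇒ exp(−c·Z) = 1/2 ⇒ Z = ln(2) / c
Z = 0.6931 / 0.45 = 1.540 km

1540 m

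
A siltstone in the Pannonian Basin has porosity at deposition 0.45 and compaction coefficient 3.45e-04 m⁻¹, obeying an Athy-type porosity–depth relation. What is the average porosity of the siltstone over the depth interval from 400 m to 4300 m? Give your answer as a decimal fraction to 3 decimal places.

0.215

Working in km (1 km = 1000 m; c in km⁻¹ = c in m⁻¹ × 1000):
⟨n⟩ = (1/(d₂−d₁)) ∫ n₀ e^(−cd) dd = n₀·(e^(−c·d₁) − e^(−c·d₂)) / (c·(d₂−d₁))
e^(−0.345×0.4) = 0.8711; e^(−0.345×4.3) = 0.2268
⟨n⟩ = 0.45 × (0.8711 − 0.2268) / (0.345 × 3.9) = 0.45 × 0.4788 = 0.2155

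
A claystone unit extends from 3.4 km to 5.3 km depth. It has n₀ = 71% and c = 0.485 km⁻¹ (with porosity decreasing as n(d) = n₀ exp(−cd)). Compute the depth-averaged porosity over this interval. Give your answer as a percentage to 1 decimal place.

⟨n⟩ = (1/(d₂−d₁)) ∫ n₀ e^(−cd) dd = n₀·(e^(−c·d₁) − e^(−c·d₂)) / (c·(d₂−d₁))
e^(−0.485×3.4) = 0.1922; e^(−0.485×5.3) = 0.0765
⟨n⟩ = 0.71 × (0.1922 − 0.0765) / (0.485 × 1.9) = 0.71 × 0.1256 = 0.0892

8.9%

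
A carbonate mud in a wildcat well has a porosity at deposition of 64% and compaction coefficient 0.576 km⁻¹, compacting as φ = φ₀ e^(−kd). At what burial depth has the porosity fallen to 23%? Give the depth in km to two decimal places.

Invert Athy's law: d = ln(φ₀/φ) / k
d = ln(0.64/0.23) / 0.576 = ln(2.783) / 0.576 = 1.0234 / 0.576 = 1.777 km

1.78 km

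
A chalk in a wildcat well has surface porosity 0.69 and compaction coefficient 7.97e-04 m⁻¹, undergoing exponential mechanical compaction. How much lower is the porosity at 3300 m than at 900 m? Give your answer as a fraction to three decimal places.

0.287

Working in km (1 km = 1000 m; β in km⁻¹ = β in m⁻¹ × 1000):
phi(0.9) = 0.69·e^(−0.797×0.9) = 0.3368
phi(3.3) = 0.69·e^(−0.797×3.3) = 0.0497
Δphi = 0.3368 − 0.0497 = 0.2870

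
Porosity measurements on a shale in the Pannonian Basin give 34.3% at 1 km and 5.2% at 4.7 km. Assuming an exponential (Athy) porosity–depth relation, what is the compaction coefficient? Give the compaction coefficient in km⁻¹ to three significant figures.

Athy: φ(d) = φ₀ e^(−βd) ⇒ φ₁/φ₂ = e^{β(d₂−d₁)} ⇒ β = ln(φ₁/φ₂)/(d₂−d₁)
β = ln(0.343/0.052) / (4.7 − 1) = ln(6.596) / 3.7 = 1.8865 / 3.7 = 0.5099 km⁻¹

0.510 km⁻¹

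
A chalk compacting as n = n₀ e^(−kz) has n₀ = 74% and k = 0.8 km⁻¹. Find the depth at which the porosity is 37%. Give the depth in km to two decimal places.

0.87 km

Invert Athy's law: z = ln(n₀/n) / k
z = ln(0.74/0.37) / 0.8 = ln(2) / 0.8 = 0.6931 / 0.8 = 0.866 km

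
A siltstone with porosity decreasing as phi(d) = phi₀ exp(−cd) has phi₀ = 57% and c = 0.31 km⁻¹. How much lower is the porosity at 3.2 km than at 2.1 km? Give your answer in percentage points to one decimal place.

phi(2.1) = 0.57·e^(−0.31×2.1) = 0.2973
phi(3.2) = 0.57·e^(−0.31×3.2) = 0.2114
Δphi = 0.2973 − 0.2114 = 0.0859

8.6 percentage points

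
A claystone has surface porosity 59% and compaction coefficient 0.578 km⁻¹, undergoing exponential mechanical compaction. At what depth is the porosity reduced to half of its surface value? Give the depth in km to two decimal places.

1.20 km

phi/phi₀ = 1/2 ⇒ exp(−c·d) = 1/2 ⇒ d = ln(2) / c
d = 0.6931 / 0.578 = 1.199 km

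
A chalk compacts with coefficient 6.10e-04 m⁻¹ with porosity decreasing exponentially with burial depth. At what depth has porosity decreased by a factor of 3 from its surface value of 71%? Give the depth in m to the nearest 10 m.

Working in km (1 km = 1000 m; k in km⁻¹ = k in m⁻¹ × 1000):
phi/phi₀ = 1/3 ⇒ exp(−k·Z) = 1/3 ⇒ Z = ln(3) / k
Z = 1.0986 / 0.61 = 1.801 km

1800 m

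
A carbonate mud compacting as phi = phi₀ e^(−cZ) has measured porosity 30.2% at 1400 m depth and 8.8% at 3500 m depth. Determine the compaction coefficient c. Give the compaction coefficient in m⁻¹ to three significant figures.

Working in km (1 km = 1000 m; c in km⁻¹ = c in m⁻¹ × 1000):
Athy: phi(Z) = phi₀ e^(−cZ) ⇒ phi₁/phi₂ = e^{c(Z₂−Z₁)} ⇒ c = ln(phi₁/phi₂)/(Z₂−Z₁)
c = ln(0.302/0.088) / (3.5 − 1.4) = ln(3.432) / 2.1 = 1.2331 / 2.1 = 0.5872 km⁻¹

0.000587 m⁻¹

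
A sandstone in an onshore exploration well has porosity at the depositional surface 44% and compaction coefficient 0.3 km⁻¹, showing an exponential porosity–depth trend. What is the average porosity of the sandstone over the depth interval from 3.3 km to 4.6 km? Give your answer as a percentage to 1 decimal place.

13.5%

⟨n⟩ = (1/(d₂−d₁)) ∫ n₀ e^(−kd) dd = n₀·(e^(−k·d₁) − e^(−k·d₂)) / (k·(d₂−d₁))
e^(−0.3×3.3) = 0.3716; e^(−0.3×4.6) = 0.2516
⟨n⟩ = 0.44 × (0.3716 − 0.2516) / (0.3 × 1.3) = 0.44 × 0.3077 = 0.1354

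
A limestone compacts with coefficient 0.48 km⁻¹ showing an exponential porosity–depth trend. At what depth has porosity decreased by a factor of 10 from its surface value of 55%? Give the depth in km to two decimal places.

φ/φ₀ = 1/10 ⇒ exp(−β·Z) = 1/10 ⇒ Z = ln(10) / β
Z = 2.3026 / 0.48 = 4.797 km

4.80 km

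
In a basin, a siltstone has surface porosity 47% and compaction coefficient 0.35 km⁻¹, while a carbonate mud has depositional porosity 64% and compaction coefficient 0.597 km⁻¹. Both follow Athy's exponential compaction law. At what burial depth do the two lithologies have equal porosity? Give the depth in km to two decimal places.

Set φ₀ₐ e^(−cₐZ) = φ₀ᵦ e^(−cᵦZ) ⇒ ln(φ₀ₐ/φ₀ᵦ) = (cₐ − cᵦ)·Z
Z = ln(0.47/0.64) / (0.35 − 0.597) = -0.3087 / -0.247 = 1.250 km

1.25 km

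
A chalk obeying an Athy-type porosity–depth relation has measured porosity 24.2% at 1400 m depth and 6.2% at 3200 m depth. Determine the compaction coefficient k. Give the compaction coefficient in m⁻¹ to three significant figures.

Working in km (1 km = 1000 m; k in km⁻¹ = k in m⁻¹ × 1000):
Athy: φ(d) = φ₀ e^(−kd) ⇒ φ₁/φ₂ = e^{k(d₂−d₁)} ⇒ k = ln(φ₁/φ₂)/(d₂−d₁)
k = ln(0.242/0.062) / (3.2 − 1.4) = ln(3.903) / 1.8 = 1.3618 / 1.8 = 0.7566 km⁻¹

0.000757 m⁻¹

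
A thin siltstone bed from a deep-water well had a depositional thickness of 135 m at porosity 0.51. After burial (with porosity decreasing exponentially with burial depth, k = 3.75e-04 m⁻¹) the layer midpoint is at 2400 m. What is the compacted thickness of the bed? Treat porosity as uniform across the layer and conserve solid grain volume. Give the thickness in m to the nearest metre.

Working in km (1 km = 1000 m; k in km⁻¹ = k in m⁻¹ × 1000):
Porosity at 2.4 km: n = 0.51·exp(−0.375×2.4) = 0.2074
Solid-volume conservation: h(1−n) = h₀(1−n₀) ⇒ h = h₀·(1−n₀)/(1−n)
h = 0.135 × (1 − 0.51)/(1 − 0.2074) = 0.135 × 0.6182 = 0.0835 km

83 m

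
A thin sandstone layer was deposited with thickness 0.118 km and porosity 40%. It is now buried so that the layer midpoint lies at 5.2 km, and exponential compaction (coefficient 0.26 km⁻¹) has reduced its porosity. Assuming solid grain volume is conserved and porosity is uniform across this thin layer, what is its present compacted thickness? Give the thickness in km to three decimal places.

Porosity at 5.2 km: n = 0.4·exp(−0.26×5.2) = 0.1035
Solid-volume conservation: h(1−n) = h₀(1−n₀) ⇒ h = h₀·(1−n₀)/(1−n)
h = 0.118 × (1 − 0.4)/(1 − 0.1035) = 0.118 × 0.6693 = 0.0790 km

0.079 km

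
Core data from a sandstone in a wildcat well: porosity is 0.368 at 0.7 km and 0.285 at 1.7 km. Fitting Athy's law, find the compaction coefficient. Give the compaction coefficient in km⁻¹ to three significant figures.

0.256 km⁻¹

Athy: n(d) = n₀ e^(−cd) ⇒ n₁/n₂ = e^{c(d₂−d₁)} ⇒ c = ln(n₁/n₂)/(d₂−d₁)
c = ln(0.368/0.285) / (1.7 − 0.7) = ln(1.291) / 1 = 0.2556 / 1 = 0.2556 km⁻¹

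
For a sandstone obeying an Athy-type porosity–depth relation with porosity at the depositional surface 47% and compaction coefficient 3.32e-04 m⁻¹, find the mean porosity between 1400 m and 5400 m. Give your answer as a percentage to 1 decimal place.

Working in km (1 km = 1000 m; k in km⁻¹ = k in m⁻¹ × 1000):
⟨φ⟩ = (1/(z₂−z₁)) ∫ φ₀ e^(−kz) dz = φ₀·(e^(−k·z₁) − e^(−k·z₂)) / (k·(z₂−z₁))
e^(−0.332×1.4) = 0.6283; e^(−0.332×5.4) = 0.1665
⟨φ⟩ = 0.47 × (0.6283 − 0.1665) / (0.332 × 4) = 0.47 × 0.3477 = 0.1634

16.3%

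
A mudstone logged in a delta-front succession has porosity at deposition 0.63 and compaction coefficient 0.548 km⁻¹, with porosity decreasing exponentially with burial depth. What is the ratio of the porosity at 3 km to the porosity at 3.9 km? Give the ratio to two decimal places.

1.64

phi(d₁)/phi(d₂) = e^(−β·d₁)/e^(−β·d₂) = e^{β(d₂−d₁)}
= exp(0.548 × 0.9) = exp(0.4932) = 1.6375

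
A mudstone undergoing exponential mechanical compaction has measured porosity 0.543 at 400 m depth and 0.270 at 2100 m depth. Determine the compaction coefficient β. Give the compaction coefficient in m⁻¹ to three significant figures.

Working in km (1 km = 1000 m; β in km⁻¹ = β in m⁻¹ × 1000):
Athy: φ(z) = φ₀ e^(−βz) ⇒ φ₁/φ₂ = e^{β(z₂−z₁)} ⇒ β = ln(φ₁/φ₂)/(z₂−z₁)
β = ln(0.543/0.27) / (2.1 − 0.4) = ln(2.011) / 1.7 = 0.6987 / 1.7 = 0.411 km⁻¹

0.000411 m⁻¹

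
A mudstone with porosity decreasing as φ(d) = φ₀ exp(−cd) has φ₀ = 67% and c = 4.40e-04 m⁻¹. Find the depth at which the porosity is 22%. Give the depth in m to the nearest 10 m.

Working in km (1 km = 1000 m; c in km⁻¹ = c in m⁻¹ × 1000):
Invert Athy's law: d = ln(φ₀/φ) / c
d = ln(0.67/0.22) / 0.44 = ln(3.045) / 0.44 = 1.1137 / 0.44 = 2.531 km

2530 m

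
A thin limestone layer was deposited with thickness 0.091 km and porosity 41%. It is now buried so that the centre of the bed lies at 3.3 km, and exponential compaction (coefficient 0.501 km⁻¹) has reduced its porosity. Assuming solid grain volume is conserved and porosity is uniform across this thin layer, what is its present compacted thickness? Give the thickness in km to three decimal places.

Porosity at 3.3 km: n = 0.41·exp(−0.501×3.3) = 0.0785
Solid-volume conservation: h(1−n) = h₀(1−n₀) ⇒ h = h₀·(1−n₀)/(1−n)
h = 0.091 × (1 − 0.41)/(1 − 0.0785) = 0.091 × 0.6402 = 0.0583 km

0.058 km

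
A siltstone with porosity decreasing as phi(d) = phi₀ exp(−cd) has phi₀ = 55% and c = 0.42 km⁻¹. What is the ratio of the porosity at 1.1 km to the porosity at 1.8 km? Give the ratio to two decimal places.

phi(d₁)/phi(d₂) = e^(−c·d₁)/e^(−c·d₂) = e^{c(d₂−d₁)}
= exp(0.42 × 0.7) = exp(0.294) = 1.3418

1.34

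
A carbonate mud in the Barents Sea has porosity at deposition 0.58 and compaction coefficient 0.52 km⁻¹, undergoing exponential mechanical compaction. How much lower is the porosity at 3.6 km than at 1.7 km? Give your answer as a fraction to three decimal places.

0.150

phi(1.7) = 0.58·e^(−0.52×1.7) = 0.2396
phi(3.6) = 0.58·e^(−0.52×3.6) = 0.0892
Δphi = 0.2396 − 0.0892 = 0.1504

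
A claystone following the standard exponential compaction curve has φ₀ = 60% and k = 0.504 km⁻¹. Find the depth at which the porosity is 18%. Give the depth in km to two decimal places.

2.39 km

Invert Athy's law: z = ln(φ₀/φ) / k
z = ln(0.6/0.18) / 0.504 = ln(3.333) / 0.504 = 1.2040 / 0.504 = 2.389 km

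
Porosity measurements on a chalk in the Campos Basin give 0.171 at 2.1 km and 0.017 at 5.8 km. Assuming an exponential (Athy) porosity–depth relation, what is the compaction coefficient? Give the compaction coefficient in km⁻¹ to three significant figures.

0.624 km⁻¹

Athy: n(z) = n₀ e^(−kz) ⇒ n₁/n₂ = e^{k(z₂−z₁)} ⇒ k = ln(n₁/n₂)/(z₂−z₁)
k = ln(0.171/0.017) / (5.8 − 2.1) = ln(10.06) / 3.7 = 2.3085 / 3.7 = 0.6239 km⁻¹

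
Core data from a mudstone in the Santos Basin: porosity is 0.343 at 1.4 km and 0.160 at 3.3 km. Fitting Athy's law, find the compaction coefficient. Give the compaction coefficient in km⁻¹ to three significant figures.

0.401 km⁻¹

Athy: phi(d) = phi₀ e^(−βd) ⇒ phi₁/phi₂ = e^{β(d₂−d₁)} ⇒ β = ln(phi₁/phi₂)/(d₂−d₁)
β = ln(0.343/0.16) / (3.3 − 1.4) = ln(2.144) / 1.9 = 0.7626 / 1.9 = 0.4013 km⁻¹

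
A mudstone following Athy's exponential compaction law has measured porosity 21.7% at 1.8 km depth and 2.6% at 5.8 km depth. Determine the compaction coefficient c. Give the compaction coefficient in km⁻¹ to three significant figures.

0.530 km⁻¹

Athy: φ(d) = φ₀ e^(−cd) ⇒ φ₁/φ₂ = e^{c(d₂−d₁)} ⇒ c = ln(φ₁/φ₂)/(d₂−d₁)
c = ln(0.217/0.026) / (5.8 − 1.8) = ln(8.346) / 4 = 2.1218 / 4 = 0.5305 km⁻¹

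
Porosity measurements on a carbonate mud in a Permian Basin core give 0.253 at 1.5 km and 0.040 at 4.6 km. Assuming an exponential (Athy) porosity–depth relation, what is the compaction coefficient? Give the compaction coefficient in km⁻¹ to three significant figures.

Athy: n(d) = n₀ e^(−βd) ⇒ n₁/n₂ = e^{β(d₂−d₁)} ⇒ β = ln(n₁/n₂)/(d₂−d₁)
β = ln(0.253/0.04) / (4.6 − 1.5) = ln(6.325) / 3.1 = 1.8445 / 3.1 = 0.595 km⁻¹

0.595 km⁻¹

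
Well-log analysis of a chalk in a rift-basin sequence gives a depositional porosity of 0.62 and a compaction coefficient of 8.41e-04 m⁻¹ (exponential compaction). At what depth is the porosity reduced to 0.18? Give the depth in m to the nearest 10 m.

1470 m

Working in km (1 km = 1000 m; k in km⁻¹ = k in m⁻¹ × 1000):
Invert Athy's law: z = ln(n₀/n) / k
z = ln(0.62/0.18) / 0.841 = ln(3.444) / 0.841 = 1.2368 / 0.841 = 1.471 km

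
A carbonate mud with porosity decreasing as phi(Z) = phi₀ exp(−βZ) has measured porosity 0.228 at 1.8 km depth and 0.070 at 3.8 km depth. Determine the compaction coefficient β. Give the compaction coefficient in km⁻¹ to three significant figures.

Athy: phi(Z) = phi₀ e^(−βZ) ⇒ phi₁/phi₂ = e^{β(Z₂−Z₁)} ⇒ β = ln(phi₁/phi₂)/(Z₂−Z₁)
β = ln(0.228/0.07) / (3.8 − 1.8) = ln(3.257) / 2 = 1.1809 / 2 = 0.5904 km⁻¹

0.590 km⁻¹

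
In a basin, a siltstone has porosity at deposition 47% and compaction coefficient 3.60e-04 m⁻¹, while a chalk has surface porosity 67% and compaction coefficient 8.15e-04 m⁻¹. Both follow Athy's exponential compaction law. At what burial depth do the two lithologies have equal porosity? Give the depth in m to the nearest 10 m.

Working in km (1 km = 1000 m; c in km⁻¹ = c in m⁻¹ × 1000):
Set phi₀ₐ e^(−cₐd) = phi₀ᵦ e^(−cᵦd) ⇒ ln(phi₀ₐ/phi₀ᵦ) = (cₐ − cᵦ)·d
d = ln(0.47/0.67) / (0.36 − 0.815) = -0.3545 / -0.455 = 0.779 km

780 m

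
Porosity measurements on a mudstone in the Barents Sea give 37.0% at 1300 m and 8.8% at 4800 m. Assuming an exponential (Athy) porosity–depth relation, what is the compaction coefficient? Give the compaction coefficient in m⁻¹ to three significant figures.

0.000410 m⁻¹

Working in km (1 km = 1000 m; c in km⁻¹ = c in m⁻¹ × 1000):
Athy: phi(Z) = phi₀ e^(−cZ) ⇒ phi₁/phi₂ = e^{c(Z₂−Z₁)} ⇒ c = ln(phi₁/phi₂)/(Z₂−Z₁)
c = ln(0.37/0.088) / (4.8 − 1.3) = ln(4.205) / 3.5 = 1.4362 / 3.5 = 0.4103 km⁻¹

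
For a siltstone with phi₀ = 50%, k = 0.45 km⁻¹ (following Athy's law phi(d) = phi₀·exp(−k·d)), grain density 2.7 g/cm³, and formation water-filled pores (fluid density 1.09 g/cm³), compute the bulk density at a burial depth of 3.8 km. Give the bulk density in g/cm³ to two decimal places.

2.55 g/cm³

Porosity at depth: phi = 0.5·exp(−0.45×3.8) = 0.5×0.1809 = 0.0904
Bulk density: ρ_b = (1−phi)ρ_g + phi·ρ_f = 0.9096×2.7 + 0.0904×1.09
       = 2.456 + 0.099 = 2.554 g/cm³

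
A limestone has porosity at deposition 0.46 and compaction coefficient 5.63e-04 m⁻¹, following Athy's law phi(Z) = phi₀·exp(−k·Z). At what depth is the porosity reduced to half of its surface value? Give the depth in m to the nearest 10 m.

Working in km (1 km = 1000 m; k in km⁻¹ = k in m⁻¹ × 1000):
phi/phi₀ = 1/2 ⇒ exp(−k·Z) = 1/2 ⇒ Z = ln(2) / k
Z = 0.6931 / 0.563 = 1.231 km

1230 m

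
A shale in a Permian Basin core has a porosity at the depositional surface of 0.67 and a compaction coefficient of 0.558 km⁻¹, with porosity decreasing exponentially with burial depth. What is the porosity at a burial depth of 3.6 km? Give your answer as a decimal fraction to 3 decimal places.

n = n₀·exp(−c·d) = 0.67 × exp(−0.558 × 3.6) = 0.67 × exp(−2.009)
  = 0.67 × 0.1341 = 0.0899

0.090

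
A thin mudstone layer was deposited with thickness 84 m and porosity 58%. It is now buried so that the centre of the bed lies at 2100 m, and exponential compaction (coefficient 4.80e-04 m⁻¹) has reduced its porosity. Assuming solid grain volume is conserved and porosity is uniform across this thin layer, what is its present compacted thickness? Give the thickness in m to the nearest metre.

45 m

Working in km (1 km = 1000 m; c in km⁻¹ = c in m⁻¹ × 1000):
Porosity at 2.1 km: phi = 0.58·exp(−0.48×2.1) = 0.2117
Solid-volume conservation: h(1−phi) = h₀(1−phi₀) ⇒ h = h₀·(1−phi₀)/(1−phi)
h = 0.084 × (1 − 0.58)/(1 − 0.2117) = 0.084 × 0.5328 = 0.0448 km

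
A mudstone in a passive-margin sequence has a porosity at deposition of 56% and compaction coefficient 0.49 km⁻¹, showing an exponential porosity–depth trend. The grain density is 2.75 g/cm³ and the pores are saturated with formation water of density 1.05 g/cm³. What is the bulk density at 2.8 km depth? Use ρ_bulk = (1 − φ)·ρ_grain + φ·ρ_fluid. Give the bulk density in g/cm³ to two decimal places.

2.51 g/cm³

Porosity at depth: φ = 0.56·exp(−0.49×2.8) = 0.56×0.2536 = 0.1420
Bulk density: ρ_b = (1−φ)ρ_g + φ·ρ_f = 0.8580×2.75 + 0.1420×1.05
       = 2.359 + 0.149 = 2.509 g/cm³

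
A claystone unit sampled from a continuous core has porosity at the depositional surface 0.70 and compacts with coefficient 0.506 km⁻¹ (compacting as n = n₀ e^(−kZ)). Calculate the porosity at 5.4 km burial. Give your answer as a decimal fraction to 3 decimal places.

0.046

n = n₀·exp(−k·Z) = 0.7 × exp(−0.506 × 5.4) = 0.7 × exp(−2.732)
  = 0.7 × 0.0651 = 0.0455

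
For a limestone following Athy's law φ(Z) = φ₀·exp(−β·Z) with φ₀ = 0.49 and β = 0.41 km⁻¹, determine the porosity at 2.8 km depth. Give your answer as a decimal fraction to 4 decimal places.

0.1555

φ = φ₀·exp(−β·Z) = 0.49 × exp(−0.41 × 2.8) = 0.49 × exp(−1.148)
  = 0.49 × 0.3173 = 0.1555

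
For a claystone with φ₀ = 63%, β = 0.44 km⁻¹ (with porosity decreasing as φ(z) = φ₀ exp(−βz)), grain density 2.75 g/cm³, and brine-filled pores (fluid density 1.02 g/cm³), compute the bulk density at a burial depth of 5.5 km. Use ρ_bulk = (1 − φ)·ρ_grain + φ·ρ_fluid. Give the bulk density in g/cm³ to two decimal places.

Porosity at depth: φ = 0.63·exp(−0.44×5.5) = 0.63×0.0889 = 0.0560
Bulk density: ρ_b = (1−φ)ρ_g + φ·ρ_f = 0.9440×2.75 + 0.0560×1.02
       = 2.596 + 0.057 = 2.653 g/cm³

2.65 g/cm³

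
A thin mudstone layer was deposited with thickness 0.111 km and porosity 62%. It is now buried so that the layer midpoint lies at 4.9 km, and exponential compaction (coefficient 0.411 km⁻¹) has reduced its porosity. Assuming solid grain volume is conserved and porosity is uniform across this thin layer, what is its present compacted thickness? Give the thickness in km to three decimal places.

0.046 km

Porosity at 4.9 km: n = 0.62·exp(−0.411×4.9) = 0.0827
Solid-volume conservation: h(1−n) = h₀(1−n₀) ⇒ h = h₀·(1−n₀)/(1−n)
h = 0.111 × (1 − 0.62)/(1 − 0.0827) = 0.111 × 0.4143 = 0.0460 km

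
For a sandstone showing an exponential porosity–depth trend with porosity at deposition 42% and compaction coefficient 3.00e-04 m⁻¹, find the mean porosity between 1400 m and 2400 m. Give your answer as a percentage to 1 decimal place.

23.8%

Working in km (1 km = 1000 m; c in km⁻¹ = c in m⁻¹ × 1000):
⟨phi⟩ = (1/(Z₂−Z₁)) ∫ phi₀ e^(−cZ) dZ = phi₀·(e^(−c·Z₁) − e^(−c·Z₂)) / (c·(Z₂−Z₁))
e^(−0.3×1.4) = 0.6570; e^(−0.3×2.4) = 0.4868
⟨phi⟩ = 0.42 × (0.6570 − 0.4868) / (0.3 × 1) = 0.42 × 0.5676 = 0.2384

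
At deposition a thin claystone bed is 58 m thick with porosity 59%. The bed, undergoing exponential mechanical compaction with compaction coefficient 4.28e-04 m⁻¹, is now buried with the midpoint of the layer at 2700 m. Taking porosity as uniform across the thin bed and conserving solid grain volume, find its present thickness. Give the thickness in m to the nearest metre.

29 m

Working in km (1 km = 1000 m; c in km⁻¹ = c in m⁻¹ × 1000):
Porosity at 2.7 km: phi = 0.59·exp(−0.428×2.7) = 0.1858
Solid-volume conservation: h(1−phi) = h₀(1−phi₀) ⇒ h = h₀·(1−phi₀)/(1−phi)
h = 0.058 × (1 − 0.59)/(1 − 0.1858) = 0.058 × 0.5035 = 0.0292 km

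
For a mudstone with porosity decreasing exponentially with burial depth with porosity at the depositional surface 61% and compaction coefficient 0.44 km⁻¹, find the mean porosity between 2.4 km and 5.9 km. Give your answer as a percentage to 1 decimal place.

10.8%

⟨phi⟩ = (1/(d₂−d₁)) ∫ phi₀ e^(−kd) dd = phi₀·(e^(−k·d₁) − e^(−k·d₂)) / (k·(d₂−d₁))
e^(−0.44×2.4) = 0.3478; e^(−0.44×5.9) = 0.0746
⟨phi⟩ = 0.61 × (0.3478 − 0.0746) / (0.44 × 3.5) = 0.61 × 0.1775 = 0.1082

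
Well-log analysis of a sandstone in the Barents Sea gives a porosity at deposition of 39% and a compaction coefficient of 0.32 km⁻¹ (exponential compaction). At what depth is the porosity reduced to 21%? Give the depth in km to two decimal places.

Invert Athy's law: d = ln(n₀/n) / c
d = ln(0.39/0.21) / 0.32 = ln(1.857) / 0.32 = 0.6190 / 0.32 = 1.934 km

1.93 km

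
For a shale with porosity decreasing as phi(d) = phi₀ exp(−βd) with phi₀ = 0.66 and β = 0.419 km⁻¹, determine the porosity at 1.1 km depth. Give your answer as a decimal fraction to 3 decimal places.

0.416

phi = phi₀·exp(−β·d) = 0.66 × exp(−0.419 × 1.1) = 0.66 × exp(−0.4609)
  = 0.66 × 0.6307 = 0.4163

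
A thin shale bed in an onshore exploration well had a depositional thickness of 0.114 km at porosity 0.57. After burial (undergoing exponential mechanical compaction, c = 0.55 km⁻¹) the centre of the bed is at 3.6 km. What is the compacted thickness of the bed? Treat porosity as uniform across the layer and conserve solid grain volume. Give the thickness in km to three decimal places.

Porosity at 3.6 km: n = 0.57·exp(−0.55×3.6) = 0.0787
Solid-volume conservation: h(1−n) = h₀(1−n₀) ⇒ h = h₀·(1−n₀)/(1−n)
h = 0.114 × (1 − 0.57)/(1 − 0.0787) = 0.114 × 0.4667 = 0.0532 km

0.053 km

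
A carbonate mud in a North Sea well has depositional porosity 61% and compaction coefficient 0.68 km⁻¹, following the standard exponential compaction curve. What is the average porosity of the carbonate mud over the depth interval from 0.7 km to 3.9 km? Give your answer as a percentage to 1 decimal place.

⟨φ⟩ = (1/(Z₂−Z₁)) ∫ φ₀ e^(−βZ) dZ = φ₀·(e^(−β·Z₁) − e^(−β·Z₂)) / (β·(Z₂−Z₁))
e^(−0.68×0.7) = 0.6213; e^(−0.68×3.9) = 0.0705
⟨φ⟩ = 0.61 × (0.6213 − 0.0705) / (0.68 × 3.2) = 0.61 × 0.2531 = 0.1544

15.4%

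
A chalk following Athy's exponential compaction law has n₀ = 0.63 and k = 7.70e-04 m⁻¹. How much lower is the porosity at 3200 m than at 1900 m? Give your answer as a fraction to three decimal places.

Working in km (1 km = 1000 m; k in km⁻¹ = k in m⁻¹ × 1000):
n(1.9) = 0.63·e^(−0.77×1.9) = 0.1459
n(3.2) = 0.63·e^(−0.77×3.2) = 0.0536
Δn = 0.1459 − 0.0536 = 0.0923

0.092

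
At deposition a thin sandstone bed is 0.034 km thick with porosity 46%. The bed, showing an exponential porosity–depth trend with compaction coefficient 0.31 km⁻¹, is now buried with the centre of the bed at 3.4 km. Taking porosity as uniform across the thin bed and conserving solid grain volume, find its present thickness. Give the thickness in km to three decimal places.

Porosity at 3.4 km: phi = 0.46·exp(−0.31×3.4) = 0.1603
Solid-volume conservation: h(1−phi) = h₀(1−phi₀) ⇒ h = h₀·(1−phi₀)/(1−phi)
h = 0.034 × (1 − 0.46)/(1 − 0.1603) = 0.034 × 0.6431 = 0.0219 km

0.022 km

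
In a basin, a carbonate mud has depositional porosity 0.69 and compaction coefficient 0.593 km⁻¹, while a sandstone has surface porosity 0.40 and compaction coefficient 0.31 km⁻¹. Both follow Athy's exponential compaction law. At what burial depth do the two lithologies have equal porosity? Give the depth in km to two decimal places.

1.93 km

Set n₀ₐ e^(−cₐd) = n₀ᵦ e^(−cᵦd) ⇒ ln(n₀ₐ/n₀ᵦ) = (cₐ − cᵦ)·d
d = ln(0.69/0.4) / (0.593 − 0.31) = 0.5452 / 0.283 = 1.927 km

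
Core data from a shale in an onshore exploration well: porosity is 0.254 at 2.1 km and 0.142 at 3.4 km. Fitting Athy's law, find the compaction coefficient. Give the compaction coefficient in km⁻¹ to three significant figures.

Athy: φ(d) = φ₀ e^(−βd) ⇒ φ₁/φ₂ = e^{β(d₂−d₁)} ⇒ β = ln(φ₁/φ₂)/(d₂−d₁)
β = ln(0.254/0.142) / (3.4 − 2.1) = ln(1.789) / 1.3 = 0.5815 / 1.3 = 0.4473 km⁻¹

0.447 km⁻¹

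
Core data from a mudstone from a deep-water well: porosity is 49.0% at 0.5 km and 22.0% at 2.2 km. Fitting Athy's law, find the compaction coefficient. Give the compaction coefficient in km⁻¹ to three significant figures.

0.471 km⁻¹

Athy: φ(Z) = φ₀ e^(−βZ) ⇒ φ₁/φ₂ = e^{β(Z₂−Z₁)} ⇒ β = ln(φ₁/φ₂)/(Z₂−Z₁)
β = ln(0.49/0.22) / (2.2 − 0.5) = ln(2.227) / 1.7 = 0.8008 / 1.7 = 0.471 km⁻¹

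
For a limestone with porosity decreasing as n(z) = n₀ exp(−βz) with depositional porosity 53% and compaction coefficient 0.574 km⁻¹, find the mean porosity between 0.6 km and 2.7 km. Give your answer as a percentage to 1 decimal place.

⟨n⟩ = (1/(z₂−z₁)) ∫ n₀ e^(−βz) dz = n₀·(e^(−β·z₁) − e^(−β·z₂)) / (β·(z₂−z₁))
e^(−0.574×0.6) = 0.7086; e^(−0.574×2.7) = 0.2123
⟨n⟩ = 0.53 × (0.7086 − 0.2123) / (0.574 × 2.1) = 0.53 × 0.4118 = 0.2182

21.8%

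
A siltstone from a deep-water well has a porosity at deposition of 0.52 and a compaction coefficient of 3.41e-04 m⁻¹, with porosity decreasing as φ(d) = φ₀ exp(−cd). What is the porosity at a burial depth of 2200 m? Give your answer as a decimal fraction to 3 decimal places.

0.246

Working in km (1 km = 1000 m; c in km⁻¹ = c in m⁻¹ × 1000):
φ = φ₀·exp(−c·d) = 0.52 × exp(−0.341 × 2.2) = 0.52 × exp(−0.7502)
  = 0.52 × 0.4723 = 0.2456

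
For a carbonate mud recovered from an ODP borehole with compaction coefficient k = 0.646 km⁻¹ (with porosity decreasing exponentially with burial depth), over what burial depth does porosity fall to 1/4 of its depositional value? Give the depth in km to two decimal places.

2.15 km

φ/φ₀ = 1/4 ⇒ exp(−k·z) = 1/4 ⇒ z = ln(4) / k
z = 1.3863 / 0.646 = 2.146 km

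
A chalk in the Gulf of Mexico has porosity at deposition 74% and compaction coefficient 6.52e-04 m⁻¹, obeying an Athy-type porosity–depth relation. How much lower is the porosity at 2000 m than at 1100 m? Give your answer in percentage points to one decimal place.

Working in km (1 km = 1000 m; k in km⁻¹ = k in m⁻¹ × 1000):
phi(1.1) = 0.74·e^(−0.652×1.1) = 0.3612
phi(2) = 0.74·e^(−0.652×2) = 0.2009
Δphi = 0.3612 − 0.2009 = 0.1603

16.0 percentage points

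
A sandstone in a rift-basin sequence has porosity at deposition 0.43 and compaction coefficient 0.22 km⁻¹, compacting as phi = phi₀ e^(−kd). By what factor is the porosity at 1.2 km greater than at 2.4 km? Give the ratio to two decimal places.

phi(d₁)/phi(d₂) = e^(−k·d₁)/e^(−k·d₂) = e^{k(d₂−d₁)}
= exp(0.22 × 1.2) = exp(0.264) = 1.3021

1.30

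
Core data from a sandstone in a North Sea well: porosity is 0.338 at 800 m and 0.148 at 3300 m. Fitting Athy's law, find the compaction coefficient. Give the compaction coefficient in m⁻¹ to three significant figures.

0.000330 m⁻¹

Working in km (1 km = 1000 m; β in km⁻¹ = β in m⁻¹ × 1000):
Athy: n(Z) = n₀ e^(−βZ) ⇒ n₁/n₂ = e^{β(Z₂−Z₁)} ⇒ β = ln(n₁/n₂)/(Z₂−Z₁)
β = ln(0.338/0.148) / (3.3 − 0.8) = ln(2.284) / 2.5 = 0.8258 / 2.5 = 0.3303 km⁻¹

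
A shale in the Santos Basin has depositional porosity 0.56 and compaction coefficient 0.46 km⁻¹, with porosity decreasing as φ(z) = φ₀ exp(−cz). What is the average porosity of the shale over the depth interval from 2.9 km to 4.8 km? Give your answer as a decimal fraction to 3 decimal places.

0.098

⟨φ⟩ = (1/(z₂−z₁)) ∫ φ₀ e^(−cz) dz = φ₀·(e^(−c·z₁) − e^(−c·z₂)) / (c·(z₂−z₁))
e^(−0.46×2.9) = 0.2634; e^(−0.46×4.8) = 0.1099
⟨φ⟩ = 0.56 × (0.2634 − 0.1099) / (0.46 × 1.9) = 0.56 × 0.1756 = 0.0984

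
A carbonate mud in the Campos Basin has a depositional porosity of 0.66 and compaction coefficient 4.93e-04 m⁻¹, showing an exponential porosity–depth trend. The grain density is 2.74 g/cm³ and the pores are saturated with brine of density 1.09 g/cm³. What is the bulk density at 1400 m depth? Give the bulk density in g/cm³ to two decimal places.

2.19 g/cm³

Working in km (1 km = 1000 m; c in km⁻¹ = c in m⁻¹ × 1000):
Porosity at depth: φ = 0.66·exp(−0.493×1.4) = 0.66×0.5015 = 0.3310
Bulk density: ρ_b = (1−φ)ρ_g + φ·ρ_f = 0.6690×2.74 + 0.3310×1.09
       = 1.833 + 0.361 = 2.194 g/cm³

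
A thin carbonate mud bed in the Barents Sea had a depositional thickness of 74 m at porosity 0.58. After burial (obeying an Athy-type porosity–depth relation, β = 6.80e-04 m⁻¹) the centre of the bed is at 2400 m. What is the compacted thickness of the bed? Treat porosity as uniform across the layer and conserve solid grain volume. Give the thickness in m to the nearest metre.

Working in km (1 km = 1000 m; β in km⁻¹ = β in m⁻¹ × 1000):
Porosity at 2.4 km: φ = 0.58·exp(−0.68×2.4) = 0.1134
Solid-volume conservation: h(1−φ) = h₀(1−φ₀) ⇒ h = h₀·(1−φ₀)/(1−φ)
h = 0.074 × (1 − 0.58)/(1 − 0.1134) = 0.074 × 0.4737 = 0.0351 km

35 m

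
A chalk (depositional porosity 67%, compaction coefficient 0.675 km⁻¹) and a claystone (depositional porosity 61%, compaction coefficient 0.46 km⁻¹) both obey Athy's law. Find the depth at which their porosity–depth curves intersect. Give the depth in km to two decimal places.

Set n₀ₐ e^(−kₐz) = n₀ᵦ e^(−kᵦz) ⇒ ln(n₀ₐ/n₀ᵦ) = (kₐ − kᵦ)·z
z = ln(0.67/0.61) / (0.675 − 0.46) = 0.0938 / 0.215 = 0.436 km

0.44 km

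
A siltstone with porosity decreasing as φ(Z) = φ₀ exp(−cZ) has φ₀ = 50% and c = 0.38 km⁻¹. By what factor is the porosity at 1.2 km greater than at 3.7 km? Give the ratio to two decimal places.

2.59

φ(Z₁)/φ(Z₂) = e^(−c·Z₁)/e^(−c·Z₂) = e^{c(Z₂−Z₁)}
= exp(0.38 × 2.5) = exp(0.95) = 2.5857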